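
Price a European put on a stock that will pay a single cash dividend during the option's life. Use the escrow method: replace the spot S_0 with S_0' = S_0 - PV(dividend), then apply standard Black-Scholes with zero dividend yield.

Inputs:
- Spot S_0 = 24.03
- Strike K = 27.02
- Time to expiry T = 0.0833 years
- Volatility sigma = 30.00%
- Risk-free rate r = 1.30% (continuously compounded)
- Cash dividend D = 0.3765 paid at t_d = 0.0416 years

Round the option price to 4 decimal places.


PV(D) = D * exp(-r * t_d) = 0.3765 * 0.99945935 = 0.37629644
S_0' = S_0 - PV(D) = 24.0300 - 0.37629644 = 23.65370356
d1 = (ln(S_0'/K) + (r + sigma^2/2)*T) / (sigma*sqrt(T)) = -1.48092520
d2 = d1 - sigma*sqrt(T) = -1.56751042
exp(-rT) = 0.99891769
N(-d1) = 0.93068675; N(-d2) = 0.94150228
P = K * exp(-rT) * N(-d2) - S_0' * N(-d1) = 27.0200 * 0.99891769 * 0.94150228 - 23.65370356 * 0.93068675 = 3.3977

Answer: Price = 3.3977


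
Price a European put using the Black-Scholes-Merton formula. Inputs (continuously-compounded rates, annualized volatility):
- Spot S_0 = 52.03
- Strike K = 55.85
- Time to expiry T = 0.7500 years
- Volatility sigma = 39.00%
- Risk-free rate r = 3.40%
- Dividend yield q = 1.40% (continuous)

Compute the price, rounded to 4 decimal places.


Answer: Price = 8.6775

Derivation:
d1 = (ln(S/K) + (r - q + 0.5*sigma^2) * T) / (sigma * sqrt(T)) = 0.00351873
d2 = d1 - sigma * sqrt(T) = -0.33423118
exp(-rT) = 0.97482238; exp(-qT) = 0.98955493
P = K * exp(-rT) * N(-d2) - S_0 * exp(-qT) * N(-d1)
N(-d1) = 0.49859623; N(-d2) = 0.63089744
P = 55.8500 * 0.97482238 * 0.63089744 - 52.0300 * 0.98955493 * 0.49859623 = 8.6775


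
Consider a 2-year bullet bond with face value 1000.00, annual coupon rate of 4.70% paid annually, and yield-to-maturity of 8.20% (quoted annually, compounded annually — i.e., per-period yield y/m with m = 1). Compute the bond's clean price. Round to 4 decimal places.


Answer: Price = 937.7565

Derivation:
Coupon per period c = face * coupon_rate / m = 47.000000
Periods per year m = 1; per-period yield y/m = 0.082000
Number of cashflows N = 2
Cashflows (t years, CF_t, discount factor 1/(1+y/m)^(m*t), PV):
  t = 1.0000: CF_t = 47.000000, DF = 0.924214, PV = 43.438078
  t = 2.0000: CF_t = 1047.000000, DF = 0.854172, PV = 894.318388
Price P = sum_t PV_t = 937.756465


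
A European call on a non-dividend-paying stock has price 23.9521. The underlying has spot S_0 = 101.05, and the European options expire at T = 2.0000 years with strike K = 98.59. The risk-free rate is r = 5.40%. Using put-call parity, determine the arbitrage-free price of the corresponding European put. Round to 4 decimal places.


Put-call parity: C - P = S_0 * exp(-qT) - K * exp(-rT).
S_0 * exp(-qT) = 101.0500 * 1.00000000 = 101.05000000
K * exp(-rT) = 98.5900 * 0.89762760 = 88.49710473
P = C - S*exp(-qT) + K*exp(-rT)
P = 23.9521 - 101.05000000 + 88.49710473 = 11.3992

Answer: Put price = 11.3992


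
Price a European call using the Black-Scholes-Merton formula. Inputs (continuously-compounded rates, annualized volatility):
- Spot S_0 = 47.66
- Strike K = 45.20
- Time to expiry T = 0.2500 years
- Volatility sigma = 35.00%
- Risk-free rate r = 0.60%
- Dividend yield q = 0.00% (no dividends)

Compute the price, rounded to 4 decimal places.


d1 = (ln(S/K) + (r - q + 0.5*sigma^2) * T) / (sigma * sqrt(T)) = 0.39890220
d2 = d1 - sigma * sqrt(T) = 0.22390220
exp(-rT) = 0.99850112; exp(-qT) = 1.00000000
C = S_0 * exp(-qT) * N(d1) - K * exp(-rT) * N(d2)
N(d1) = 0.65501737; N(d2) = 0.58858330
C = 47.6600 * 1.00000000 * 0.65501737 - 45.2000 * 0.99850112 * 0.58858330 = 4.6540

Answer: Price = 4.6540


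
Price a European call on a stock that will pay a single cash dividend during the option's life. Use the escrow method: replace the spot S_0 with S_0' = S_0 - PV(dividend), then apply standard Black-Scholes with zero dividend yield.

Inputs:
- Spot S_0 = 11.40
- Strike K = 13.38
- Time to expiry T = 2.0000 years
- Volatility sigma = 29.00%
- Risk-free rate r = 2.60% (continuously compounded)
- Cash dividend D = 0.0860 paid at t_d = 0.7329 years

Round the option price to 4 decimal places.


PV(D) = D * exp(-r * t_d) = 0.0860 * 0.98112501 = 0.08437675
S_0' = S_0 - PV(D) = 11.4000 - 0.08437675 = 11.31562325
d1 = (ln(S_0'/K) + (r + sigma^2/2)*T) / (sigma*sqrt(T)) = -0.07674960
d2 = d1 - sigma*sqrt(T) = -0.48687154
exp(-rT) = 0.94932887
N(d1) = 0.46941137; N(d2) = 0.31317469
C = S_0' * N(d1) - K * exp(-rT) * N(d2) = 11.31562325 * 0.46941137 - 13.3800 * 0.94932887 * 0.31317469 = 1.3337

Answer: Price = 1.3337


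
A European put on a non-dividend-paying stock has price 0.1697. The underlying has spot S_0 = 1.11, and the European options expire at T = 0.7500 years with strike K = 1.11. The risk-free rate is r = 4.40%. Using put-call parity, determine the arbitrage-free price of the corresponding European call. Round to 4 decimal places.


Put-call parity: C - P = S_0 * exp(-qT) - K * exp(-rT).
S_0 * exp(-qT) = 1.1100 * 1.00000000 = 1.11000000
K * exp(-rT) = 1.1100 * 0.96753856 = 1.07396780
C = P + S*exp(-qT) - K*exp(-rT)
C = 0.1697 + 1.11000000 - 1.07396780 = 0.2057

Answer: Call price = 0.2057


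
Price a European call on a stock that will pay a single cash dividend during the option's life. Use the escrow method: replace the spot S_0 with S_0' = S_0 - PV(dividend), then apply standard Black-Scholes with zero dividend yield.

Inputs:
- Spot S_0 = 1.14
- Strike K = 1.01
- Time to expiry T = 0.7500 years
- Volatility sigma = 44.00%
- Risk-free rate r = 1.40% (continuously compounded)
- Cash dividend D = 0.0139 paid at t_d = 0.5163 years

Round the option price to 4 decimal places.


Answer: Price = 0.2317

Derivation:
PV(D) = D * exp(-r * t_d) = 0.0139 * 0.99279786 = 0.01379989
S_0' = S_0 - PV(D) = 1.1400 - 0.01379989 = 1.12620011
d1 = (ln(S_0'/K) + (r + sigma^2/2)*T) / (sigma*sqrt(T)) = 0.50386644
d2 = d1 - sigma*sqrt(T) = 0.12281526
exp(-rT) = 0.98955493
N(d1) = 0.69282238; N(d2) = 0.54887331
C = S_0' * N(d1) - K * exp(-rT) * N(d2) = 1.12620011 * 0.69282238 - 1.0100 * 0.98955493 * 0.54887331 = 0.2317


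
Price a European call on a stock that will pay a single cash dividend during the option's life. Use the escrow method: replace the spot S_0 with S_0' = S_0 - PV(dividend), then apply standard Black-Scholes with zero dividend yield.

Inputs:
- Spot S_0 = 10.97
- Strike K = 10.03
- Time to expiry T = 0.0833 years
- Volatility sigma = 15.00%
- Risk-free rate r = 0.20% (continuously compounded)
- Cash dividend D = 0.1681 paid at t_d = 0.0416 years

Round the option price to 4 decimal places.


Answer: Price = 0.7815

Derivation:
PV(D) = D * exp(-r * t_d) = 0.1681 * 0.99991680 = 0.16808601
S_0' = S_0 - PV(D) = 10.9700 - 0.16808601 = 10.80191399
d1 = (ln(S_0'/K) + (r + sigma^2/2)*T) / (sigma*sqrt(T)) = 1.73809026
d2 = d1 - sigma*sqrt(T) = 1.69479765
exp(-rT) = 0.99983341
N(d1) = 0.95890254; N(d2) = 0.95494309
C = S_0' * N(d1) - K * exp(-rT) * N(d2) = 10.80191399 * 0.95890254 - 10.0300 * 0.99983341 * 0.95494309 = 0.7815


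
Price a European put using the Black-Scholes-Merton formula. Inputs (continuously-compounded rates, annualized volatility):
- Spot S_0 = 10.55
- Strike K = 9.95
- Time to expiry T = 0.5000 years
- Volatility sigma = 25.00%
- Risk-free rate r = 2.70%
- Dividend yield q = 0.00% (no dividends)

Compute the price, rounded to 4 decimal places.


d1 = (ln(S/K) + (r - q + 0.5*sigma^2) * T) / (sigma * sqrt(T)) = 0.49598341
d2 = d1 - sigma * sqrt(T) = 0.31920672
exp(-rT) = 0.98659072; exp(-qT) = 1.00000000
P = K * exp(-rT) * N(-d2) - S_0 * exp(-qT) * N(-d1)
N(-d1) = 0.30995306; N(-d2) = 0.37478488
P = 9.9500 * 0.98659072 * 0.37478488 - 10.5500 * 1.00000000 * 0.30995306 = 0.4091

Answer: Price = 0.4091


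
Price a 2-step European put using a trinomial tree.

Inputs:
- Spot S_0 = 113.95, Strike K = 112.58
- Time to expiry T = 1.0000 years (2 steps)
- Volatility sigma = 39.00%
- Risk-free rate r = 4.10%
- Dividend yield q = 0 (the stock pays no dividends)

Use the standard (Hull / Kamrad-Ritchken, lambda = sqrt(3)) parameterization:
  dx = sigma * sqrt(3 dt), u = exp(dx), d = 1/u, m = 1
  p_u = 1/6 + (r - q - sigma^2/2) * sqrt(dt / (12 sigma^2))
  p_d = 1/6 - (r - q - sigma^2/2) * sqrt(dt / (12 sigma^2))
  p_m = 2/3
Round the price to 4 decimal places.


dt = T/N = 0.500000; dx = sigma*sqrt(3*dt) = 0.477650
u = exp(dx) = 1.612282; d = 1/u = 0.620239
p_u = 0.148322, p_m = 0.666667, p_d = 0.185012
Discount per step: exp(-r*dt) = 0.979709
Stock lattice S(k, j) with j the centered position index:
  k=0: S(0,+0) = 113.9500
  k=1: S(1,-1) = 70.6762; S(1,+0) = 113.9500; S(1,+1) = 183.7195
  k=2: S(2,-2) = 43.8361; S(2,-1) = 70.6762; S(2,+0) = 113.9500; S(2,+1) = 183.7195; S(2,+2) = 296.2077
Terminal payoffs V(N, j) = max(K - S_T, 0):
  V(2,-2) = 68.743853; V(2,-1) = 41.903774; V(2,+0) = 0.000000; V(2,+1) = 0.000000; V(2,+2) = 0.000000
Backward induction: V(k, j) = exp(-r*dt) * [p_u * V(k+1, j+1) + p_m * V(k+1, j) + p_d * V(k+1, j-1)]
  V(1,-1) = exp(-r*dt) * [p_u*0.000000 + p_m*41.903774 + p_d*68.743853] = 39.829336
  V(1,+0) = exp(-r*dt) * [p_u*0.000000 + p_m*0.000000 + p_d*41.903774] = 7.595375
  V(1,+1) = exp(-r*dt) * [p_u*0.000000 + p_m*0.000000 + p_d*0.000000] = 0.000000
  V(0,+0) = exp(-r*dt) * [p_u*0.000000 + p_m*7.595375 + p_d*39.829336] = 12.180204

Answer: Price = V(0,0) = 12.1802


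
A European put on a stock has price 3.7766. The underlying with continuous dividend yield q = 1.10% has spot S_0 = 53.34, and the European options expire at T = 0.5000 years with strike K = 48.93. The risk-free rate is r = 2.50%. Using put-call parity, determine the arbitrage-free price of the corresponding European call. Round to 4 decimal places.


Answer: Call price = 8.5019

Derivation:
Put-call parity: C - P = S_0 * exp(-qT) - K * exp(-rT).
S_0 * exp(-qT) = 53.3400 * 0.99451510 = 53.04743529
K * exp(-rT) = 48.9300 * 0.98757780 = 48.32218178
C = P + S*exp(-qT) - K*exp(-rT)
C = 3.7766 + 53.04743529 - 48.32218178 = 8.5019


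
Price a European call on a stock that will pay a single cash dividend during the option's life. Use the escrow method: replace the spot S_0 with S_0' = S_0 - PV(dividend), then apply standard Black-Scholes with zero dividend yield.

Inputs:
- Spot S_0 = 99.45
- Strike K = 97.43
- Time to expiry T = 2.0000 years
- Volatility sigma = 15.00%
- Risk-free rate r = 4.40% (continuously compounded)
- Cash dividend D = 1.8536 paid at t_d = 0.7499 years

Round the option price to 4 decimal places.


PV(D) = D * exp(-r * t_d) = 1.8536 * 0.96754282 = 1.79343737
S_0' = S_0 - PV(D) = 99.4500 - 1.79343737 = 97.65656263
d1 = (ln(S_0'/K) + (r + sigma^2/2)*T) / (sigma*sqrt(T)) = 0.53185126
d2 = d1 - sigma*sqrt(T) = 0.31971922
exp(-rT) = 0.91576088
N(d1) = 0.70258549; N(d2) = 0.62540941
C = S_0' * N(d1) - K * exp(-rT) * N(d2) = 97.65656263 * 0.70258549 - 97.4300 * 0.91576088 * 0.62540941 = 12.8114

Answer: Price = 12.8114


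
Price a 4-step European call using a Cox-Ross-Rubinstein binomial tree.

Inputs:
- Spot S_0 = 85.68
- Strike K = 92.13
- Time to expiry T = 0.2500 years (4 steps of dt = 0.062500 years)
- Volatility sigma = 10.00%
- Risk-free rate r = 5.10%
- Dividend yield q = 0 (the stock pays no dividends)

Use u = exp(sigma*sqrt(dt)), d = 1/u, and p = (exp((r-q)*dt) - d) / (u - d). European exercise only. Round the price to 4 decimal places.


dt = T/N = 0.062500
u = exp(sigma*sqrt(dt)) = 1.025315; d = 1/u = 0.975310
p = (exp((r-q)*dt) - d) / (u - d) = 0.557595
Discount per step: exp(-r*dt) = 0.996818
Stock lattice S(k, i) with i counting down-moves:
  k=0: S(0,0) = 85.6800
  k=1: S(1,0) = 87.8490; S(1,1) = 83.5646
  k=2: S(2,0) = 90.0729; S(2,1) = 85.6800; S(2,2) = 81.5013
  k=3: S(3,0) = 92.3531; S(3,1) = 87.8490; S(3,2) = 83.5646; S(3,3) = 79.4891
  k=4: S(4,0) = 94.6910; S(4,1) = 90.0729; S(4,2) = 85.6800; S(4,3) = 81.5013; S(4,4) = 77.5265
Terminal payoffs V(N, i) = max(S_T - K, 0):
  V(4,0) = 2.561044; V(4,1) = 0.000000; V(4,2) = 0.000000; V(4,3) = 0.000000; V(4,4) = 0.000000
Backward induction: V(k, i) = exp(-r*dt) * [p * V(k+1, i) + (1-p) * V(k+1, i+1)].
  V(3,0) = exp(-r*dt) * [p*2.561044 + (1-p)*0.000000] = 1.423482
  V(3,1) = exp(-r*dt) * [p*0.000000 + (1-p)*0.000000] = 0.000000
  V(3,2) = exp(-r*dt) * [p*0.000000 + (1-p)*0.000000] = 0.000000
  V(3,3) = exp(-r*dt) * [p*0.000000 + (1-p)*0.000000] = 0.000000
  V(2,0) = exp(-r*dt) * [p*1.423482 + (1-p)*0.000000] = 0.791201
  V(2,1) = exp(-r*dt) * [p*0.000000 + (1-p)*0.000000] = 0.000000
  V(2,2) = exp(-r*dt) * [p*0.000000 + (1-p)*0.000000] = 0.000000
  V(1,0) = exp(-r*dt) * [p*0.791201 + (1-p)*0.000000] = 0.439766
  V(1,1) = exp(-r*dt) * [p*0.000000 + (1-p)*0.000000] = 0.000000
  V(0,0) = exp(-r*dt) * [p*0.439766 + (1-p)*0.000000] = 0.244431

Answer: Price = V(0,0) = 0.2444


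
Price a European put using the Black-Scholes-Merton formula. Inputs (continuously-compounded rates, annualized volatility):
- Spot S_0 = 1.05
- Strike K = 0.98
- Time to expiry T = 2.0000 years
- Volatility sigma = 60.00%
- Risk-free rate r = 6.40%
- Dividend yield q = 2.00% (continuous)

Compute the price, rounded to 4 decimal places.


d1 = (ln(S/K) + (r - q + 0.5*sigma^2) * T) / (sigma * sqrt(T)) = 0.60928194
d2 = d1 - sigma * sqrt(T) = -0.23924620
exp(-rT) = 0.87985338; exp(-qT) = 0.96078944
P = K * exp(-rT) * N(-d2) - S_0 * exp(-qT) * N(-d1)
N(-d1) = 0.27116879; N(-d2) = 0.59454266
P = 0.9800 * 0.87985338 * 0.59454266 - 1.0500 * 0.96078944 * 0.27116879 = 0.2391

Answer: Price = 0.2391


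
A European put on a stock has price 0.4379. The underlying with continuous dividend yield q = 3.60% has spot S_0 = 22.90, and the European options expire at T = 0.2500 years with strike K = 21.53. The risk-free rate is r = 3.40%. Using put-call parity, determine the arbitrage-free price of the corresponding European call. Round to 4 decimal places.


Answer: Call price = 1.7850

Derivation:
Put-call parity: C - P = S_0 * exp(-qT) - K * exp(-rT).
S_0 * exp(-qT) = 22.9000 * 0.99104038 = 22.69482467
K * exp(-rT) = 21.5300 * 0.99153602 = 21.34777057
C = P + S*exp(-qT) - K*exp(-rT)
C = 0.4379 + 22.69482467 - 21.34777057 = 1.7850


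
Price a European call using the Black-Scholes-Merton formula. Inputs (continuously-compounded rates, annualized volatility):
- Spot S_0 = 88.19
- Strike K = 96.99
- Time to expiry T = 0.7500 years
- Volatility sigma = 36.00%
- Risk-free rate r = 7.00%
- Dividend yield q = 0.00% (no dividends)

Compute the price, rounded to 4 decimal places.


Answer: Price = 9.3460

Derivation:
d1 = (ln(S/K) + (r - q + 0.5*sigma^2) * T) / (sigma * sqrt(T)) = 0.01919913
d2 = d1 - sigma * sqrt(T) = -0.29257001
exp(-rT) = 0.94885432; exp(-qT) = 1.00000000
C = S_0 * exp(-qT) * N(d1) - K * exp(-rT) * N(d2)
N(d1) = 0.50765888; N(d2) = 0.38492542
C = 88.1900 * 1.00000000 * 0.50765888 - 96.9900 * 0.94885432 * 0.38492542 = 9.3460


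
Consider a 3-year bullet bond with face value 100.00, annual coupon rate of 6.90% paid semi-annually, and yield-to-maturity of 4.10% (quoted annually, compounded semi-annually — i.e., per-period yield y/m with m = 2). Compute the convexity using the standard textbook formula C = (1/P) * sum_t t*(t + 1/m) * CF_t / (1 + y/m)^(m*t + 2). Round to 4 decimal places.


Coupon per period c = face * coupon_rate / m = 3.450000
Periods per year m = 2; per-period yield y/m = 0.020500
Number of cashflows N = 6
Cashflows (t years, CF_t, discount factor 1/(1+y/m)^(m*t), PV):
  t = 0.5000: CF_t = 3.450000, DF = 0.979912, PV = 3.380696
  t = 1.0000: CF_t = 3.450000, DF = 0.960227, PV = 3.312784
  t = 1.5000: CF_t = 3.450000, DF = 0.940938, PV = 3.246236
  t = 2.0000: CF_t = 3.450000, DF = 0.922036, PV = 3.181025
  t = 2.5000: CF_t = 3.450000, DF = 0.903514, PV = 3.117124
  t = 3.0000: CF_t = 103.450000, DF = 0.885364, PV = 91.590924
Price P = sum_t PV_t = 107.828788
Convexity numerator sum_t t*(t + 1/m) * CF_t / (1+y/m)^(m*t + 2):
  t = 0.5000: term = 1.623118
  t = 1.0000: term = 4.771537
  t = 1.5000: term = 9.351371
  t = 2.0000: term = 15.272532
  t = 2.5000: term = 22.448602
  t = 3.0000: term = 923.454967
Convexity = (1/P) * sum = 976.922127 / 107.828788 = 9.059938

Answer: Convexity = 9.0599


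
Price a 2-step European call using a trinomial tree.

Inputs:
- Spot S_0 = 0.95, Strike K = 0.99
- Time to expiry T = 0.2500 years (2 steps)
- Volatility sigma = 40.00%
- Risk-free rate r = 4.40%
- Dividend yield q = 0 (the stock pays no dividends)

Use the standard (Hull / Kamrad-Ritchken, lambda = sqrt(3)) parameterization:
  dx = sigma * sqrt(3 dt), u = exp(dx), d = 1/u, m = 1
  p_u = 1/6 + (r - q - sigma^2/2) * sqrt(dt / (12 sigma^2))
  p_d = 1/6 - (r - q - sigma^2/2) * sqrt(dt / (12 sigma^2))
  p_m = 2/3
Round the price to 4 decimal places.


Answer: Price = V(0,0) = 0.0602

Derivation:
dt = T/N = 0.125000; dx = sigma*sqrt(3*dt) = 0.244949
u = exp(dx) = 1.277556; d = 1/u = 0.782744
p_u = 0.157481, p_m = 0.666667, p_d = 0.175852
Discount per step: exp(-r*dt) = 0.994515
Stock lattice S(k, j) with j the centered position index:
  k=0: S(0,+0) = 0.9500
  k=1: S(1,-1) = 0.7436; S(1,+0) = 0.9500; S(1,+1) = 1.2137
  k=2: S(2,-2) = 0.5821; S(2,-1) = 0.7436; S(2,+0) = 0.9500; S(2,+1) = 1.2137; S(2,+2) = 1.5505
Terminal payoffs V(N, j) = max(S_T - K, 0):
  V(2,-2) = 0.000000; V(2,-1) = 0.000000; V(2,+0) = 0.000000; V(2,+1) = 0.223678; V(2,+2) = 0.560542
Backward induction: V(k, j) = exp(-r*dt) * [p_u * V(k+1, j+1) + p_m * V(k+1, j) + p_d * V(k+1, j-1)]
  V(1,-1) = exp(-r*dt) * [p_u*0.000000 + p_m*0.000000 + p_d*0.000000] = 0.000000
  V(1,+0) = exp(-r*dt) * [p_u*0.223678 + p_m*0.000000 + p_d*0.000000] = 0.035032
  V(1,+1) = exp(-r*dt) * [p_u*0.560542 + p_m*0.223678 + p_d*0.000000] = 0.236092
  V(0,+0) = exp(-r*dt) * [p_u*0.236092 + p_m*0.035032 + p_d*0.000000] = 0.060203


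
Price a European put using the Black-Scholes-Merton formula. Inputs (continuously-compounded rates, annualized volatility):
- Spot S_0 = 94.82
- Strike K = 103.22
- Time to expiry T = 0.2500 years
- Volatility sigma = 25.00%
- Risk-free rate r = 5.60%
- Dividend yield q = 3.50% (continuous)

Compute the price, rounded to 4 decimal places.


Answer: Price = 9.7298

Derivation:
d1 = (ln(S/K) + (r - q + 0.5*sigma^2) * T) / (sigma * sqrt(T)) = -0.57455820
d2 = d1 - sigma * sqrt(T) = -0.69955820
exp(-rT) = 0.98609754; exp(-qT) = 0.99128817
P = K * exp(-rT) * N(-d2) - S_0 * exp(-qT) * N(-d1)
N(-d1) = 0.71720494; N(-d2) = 0.75789837
P = 103.2200 * 0.98609754 * 0.75789837 - 94.8200 * 0.99128817 * 0.71720494 = 9.7298


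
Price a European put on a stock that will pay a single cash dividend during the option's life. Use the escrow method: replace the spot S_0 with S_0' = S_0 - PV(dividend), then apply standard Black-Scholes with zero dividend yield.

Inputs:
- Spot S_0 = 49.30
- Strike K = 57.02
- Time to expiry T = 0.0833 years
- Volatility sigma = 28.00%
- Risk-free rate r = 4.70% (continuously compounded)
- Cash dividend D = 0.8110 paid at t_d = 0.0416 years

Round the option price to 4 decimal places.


PV(D) = D * exp(-r * t_d) = 0.8110 * 0.99804671 = 0.80941588
S_0' = S_0 - PV(D) = 49.3000 - 0.80941588 = 48.49058412
d1 = (ln(S_0'/K) + (r + sigma^2/2)*T) / (sigma*sqrt(T)) = -1.91617976
d2 = d1 - sigma*sqrt(T) = -1.99699263
exp(-rT) = 0.99609255
N(-d1) = 0.97232889; N(-d2) = 0.97708701
P = K * exp(-rT) * N(-d2) - S_0' * N(-d1) = 57.0200 * 0.99609255 * 0.97708701 - 48.49058412 * 0.97232889 = 8.3470

Answer: Price = 8.3470


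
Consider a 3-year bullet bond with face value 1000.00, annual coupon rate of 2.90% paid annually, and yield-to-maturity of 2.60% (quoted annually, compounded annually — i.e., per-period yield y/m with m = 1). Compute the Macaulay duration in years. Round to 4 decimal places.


Coupon per period c = face * coupon_rate / m = 29.000000
Periods per year m = 1; per-period yield y/m = 0.026000
Number of cashflows N = 3
Cashflows (t years, CF_t, discount factor 1/(1+y/m)^(m*t), PV):
  t = 1.0000: CF_t = 29.000000, DF = 0.974659, PV = 28.265107
  t = 2.0000: CF_t = 29.000000, DF = 0.949960, PV = 27.548837
  t = 3.0000: CF_t = 1029.000000, DF = 0.925887, PV = 952.737572
Price P = sum_t PV_t = 1008.551517
Macaulay numerator sum_t t * PV_t:
  t * PV_t at t = 1.0000: 28.265107
  t * PV_t at t = 2.0000: 55.097675
  t * PV_t at t = 3.0000: 2858.212717
Macaulay duration D = (sum_t t * PV_t) / P = 2941.575499 / 1008.551517 = 2.916634

Answer: Macaulay duration = 2.9166 years


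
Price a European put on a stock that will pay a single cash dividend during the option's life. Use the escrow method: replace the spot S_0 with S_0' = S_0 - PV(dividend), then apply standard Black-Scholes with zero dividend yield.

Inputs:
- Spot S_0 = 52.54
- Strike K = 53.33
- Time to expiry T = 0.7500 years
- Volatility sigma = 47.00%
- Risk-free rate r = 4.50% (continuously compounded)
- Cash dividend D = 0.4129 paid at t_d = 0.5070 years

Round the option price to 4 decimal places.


PV(D) = D * exp(-r * t_d) = 0.4129 * 0.97744329 = 0.40358634
S_0' = S_0 - PV(D) = 52.5400 - 0.40358634 = 52.13641366
d1 = (ln(S_0'/K) + (r + sigma^2/2)*T) / (sigma*sqrt(T)) = 0.23082242
d2 = d1 - sigma*sqrt(T) = -0.17620952
exp(-rT) = 0.96681318
N(-d1) = 0.40872638; N(-d2) = 0.56993533
P = K * exp(-rT) * N(-d2) - S_0' * N(-d1) = 53.3300 * 0.96681318 * 0.56993533 - 52.13641366 * 0.40872638 = 8.0764

Answer: Price = 8.0764


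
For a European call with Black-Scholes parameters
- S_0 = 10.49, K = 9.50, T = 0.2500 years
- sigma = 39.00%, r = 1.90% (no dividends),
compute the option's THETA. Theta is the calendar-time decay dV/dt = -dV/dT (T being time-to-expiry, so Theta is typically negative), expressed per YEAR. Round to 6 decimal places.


d1 = 0.6302211477; d2 = 0.4352211477
phi(d1) = 0.3270873950; exp(-qT) = 1.0000000000; exp(-rT) = 0.9952612634
Theta = -S*exp(-qT)*phi(d1)*sigma/(2*sqrt(T)) - r*K*exp(-rT)*N(d2) + q*S*exp(-qT)*N(d1)
N(d1) = 0.7357250476; N(d2) = 0.6682990431; sqrt(T) = 0.5000000000
Term 1 = -10.4900 * 1.0000000000 * 0.3270873950 * 0.3900 / (2 * 0.5000000000) = -1.3381472417
Term 2 = -0.0190 * 9.5000 * 0.9952612634 * 0.6682990431 = -0.1200563531
Term 3 = 0 (no dividend yield, q = 0)
Theta = -1.3381472417 + (-0.1200563531) + (0.0000000000) = -1.458204

Answer: Theta = -1.458204


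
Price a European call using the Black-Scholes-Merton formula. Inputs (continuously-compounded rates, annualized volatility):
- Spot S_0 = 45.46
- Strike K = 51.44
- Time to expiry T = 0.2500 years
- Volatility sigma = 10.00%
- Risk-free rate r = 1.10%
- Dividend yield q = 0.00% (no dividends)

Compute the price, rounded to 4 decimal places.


d1 = (ln(S/K) + (r - q + 0.5*sigma^2) * T) / (sigma * sqrt(T)) = -2.39166523
d2 = d1 - sigma * sqrt(T) = -2.44166523
exp(-rT) = 0.99725378; exp(-qT) = 1.00000000
C = S_0 * exp(-qT) * N(d1) - K * exp(-rT) * N(d2)
N(d1) = 0.00838607; N(d2) = 0.00730985
C = 45.4600 * 1.00000000 * 0.00838607 - 51.4400 * 0.99725378 * 0.00730985 = 0.0062

Answer: Price = 0.0062


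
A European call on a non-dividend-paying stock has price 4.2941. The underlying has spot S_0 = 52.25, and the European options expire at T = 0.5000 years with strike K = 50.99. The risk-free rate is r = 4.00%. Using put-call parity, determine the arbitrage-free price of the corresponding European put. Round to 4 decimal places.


Put-call parity: C - P = S_0 * exp(-qT) - K * exp(-rT).
S_0 * exp(-qT) = 52.2500 * 1.00000000 = 52.25000000
K * exp(-rT) = 50.9900 * 0.98019867 = 49.98033035
P = C - S*exp(-qT) + K*exp(-rT)
P = 4.2941 - 52.25000000 + 49.98033035 = 2.0244

Answer: Put price = 2.0244


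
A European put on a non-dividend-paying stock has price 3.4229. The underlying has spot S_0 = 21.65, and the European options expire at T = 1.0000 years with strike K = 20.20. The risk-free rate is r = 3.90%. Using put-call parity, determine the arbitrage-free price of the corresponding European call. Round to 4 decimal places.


Answer: Call price = 5.6455

Derivation:
Put-call parity: C - P = S_0 * exp(-qT) - K * exp(-rT).
S_0 * exp(-qT) = 21.6500 * 1.00000000 = 21.65000000
K * exp(-rT) = 20.2000 * 0.96175071 = 19.42736432
C = P + S*exp(-qT) - K*exp(-rT)
C = 3.4229 + 21.65000000 - 19.42736432 = 5.6455


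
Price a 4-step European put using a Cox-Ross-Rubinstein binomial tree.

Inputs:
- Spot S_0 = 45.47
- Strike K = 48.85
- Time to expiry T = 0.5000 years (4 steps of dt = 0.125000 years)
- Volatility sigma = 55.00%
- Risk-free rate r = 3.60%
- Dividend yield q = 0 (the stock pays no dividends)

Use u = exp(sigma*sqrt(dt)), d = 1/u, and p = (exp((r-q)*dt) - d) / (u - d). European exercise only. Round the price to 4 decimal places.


dt = T/N = 0.125000
u = exp(sigma*sqrt(dt)) = 1.214648; d = 1/u = 0.823284
p = (exp((r-q)*dt) - d) / (u - d) = 0.463063
Discount per step: exp(-r*dt) = 0.995510
Stock lattice S(k, i) with i counting down-moves:
  k=0: S(0,0) = 45.4700
  k=1: S(1,0) = 55.2300; S(1,1) = 37.4347
  k=2: S(2,0) = 67.0851; S(2,1) = 45.4700; S(2,2) = 30.8194
  k=3: S(3,0) = 81.4847; S(3,1) = 55.2300; S(3,2) = 37.4347; S(3,3) = 25.3731
  k=4: S(4,0) = 98.9753; S(4,1) = 67.0851; S(4,2) = 45.4700; S(4,3) = 30.8194; S(4,4) = 20.8893
Terminal payoffs V(N, i) = max(K - S_T, 0):
  V(4,0) = 0.000000; V(4,1) = 0.000000; V(4,2) = 3.380000; V(4,3) = 18.030610; V(4,4) = 27.960737
Backward induction: V(k, i) = exp(-r*dt) * [p * V(k+1, i) + (1-p) * V(k+1, i+1)].
  V(3,0) = exp(-r*dt) * [p*0.000000 + (1-p)*0.000000] = 0.000000
  V(3,1) = exp(-r*dt) * [p*0.000000 + (1-p)*3.380000] = 1.806698
  V(3,2) = exp(-r*dt) * [p*3.380000 + (1-p)*18.030610] = 11.195957
  V(3,3) = exp(-r*dt) * [p*18.030610 + (1-p)*27.960737] = 23.257566
  V(2,0) = exp(-r*dt) * [p*0.000000 + (1-p)*1.806698] = 0.965727
  V(2,1) = exp(-r*dt) * [p*1.806698 + (1-p)*11.195957] = 6.817390
  V(2,2) = exp(-r*dt) * [p*11.195957 + (1-p)*23.257566] = 17.592932
  V(1,0) = exp(-r*dt) * [p*0.965727 + (1-p)*6.817390] = 4.089257
  V(1,1) = exp(-r*dt) * [p*6.817390 + (1-p)*17.592932] = 12.546589
  V(0,0) = exp(-r*dt) * [p*4.089257 + (1-p)*12.546589] = 8.591561

Answer: Price = V(0,0) = 8.5916


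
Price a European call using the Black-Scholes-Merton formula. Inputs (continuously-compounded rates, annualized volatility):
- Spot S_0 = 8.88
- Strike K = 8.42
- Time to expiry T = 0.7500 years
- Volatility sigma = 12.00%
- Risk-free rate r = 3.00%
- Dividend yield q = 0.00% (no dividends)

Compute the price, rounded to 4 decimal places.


d1 = (ln(S/K) + (r - q + 0.5*sigma^2) * T) / (sigma * sqrt(T)) = 0.78030552
d2 = d1 - sigma * sqrt(T) = 0.67638248
exp(-rT) = 0.97775124; exp(-qT) = 1.00000000
C = S_0 * exp(-qT) * N(d1) - K * exp(-rT) * N(d2)
N(d1) = 0.78239447; N(d2) = 0.75060108
C = 8.8800 * 1.00000000 * 0.78239447 - 8.4200 * 0.97775124 * 0.75060108 = 0.7682

Answer: Price = 0.7682


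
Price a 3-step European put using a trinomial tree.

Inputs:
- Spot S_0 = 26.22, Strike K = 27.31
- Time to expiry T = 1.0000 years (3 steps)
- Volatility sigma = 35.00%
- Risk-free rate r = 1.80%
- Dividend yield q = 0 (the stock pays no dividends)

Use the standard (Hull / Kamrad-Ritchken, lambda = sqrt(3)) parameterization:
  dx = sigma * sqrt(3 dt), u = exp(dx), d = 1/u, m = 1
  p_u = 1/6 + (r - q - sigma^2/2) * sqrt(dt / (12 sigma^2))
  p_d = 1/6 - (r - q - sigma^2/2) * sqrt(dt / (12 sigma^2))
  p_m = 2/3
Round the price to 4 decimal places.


dt = T/N = 0.333333; dx = sigma*sqrt(3*dt) = 0.350000
u = exp(dx) = 1.419068; d = 1/u = 0.704688
p_u = 0.146071, p_m = 0.666667, p_d = 0.187262
Discount per step: exp(-r*dt) = 0.994018
Stock lattice S(k, j) with j the centered position index:
  k=0: S(0,+0) = 26.2200
  k=1: S(1,-1) = 18.4769; S(1,+0) = 26.2200; S(1,+1) = 37.2080
  k=2: S(2,-2) = 13.0205; S(2,-1) = 18.4769; S(2,+0) = 26.2200; S(2,+1) = 37.2080; S(2,+2) = 52.8006
  k=3: S(3,-3) = 9.1754; S(3,-2) = 13.0205; S(3,-1) = 18.4769; S(3,+0) = 26.2200; S(3,+1) = 37.2080; S(3,+2) = 52.8006; S(3,+3) = 74.9276
Terminal payoffs V(N, j) = max(K - S_T, 0):
  V(3,-3) = 18.134632; V(3,-2) = 14.289533; V(3,-1) = 8.833078; V(3,+0) = 1.090000; V(3,+1) = 0.000000; V(3,+2) = 0.000000; V(3,+3) = 0.000000
Backward induction: V(k, j) = exp(-r*dt) * [p_u * V(k+1, j+1) + p_m * V(k+1, j) + p_d * V(k+1, j-1)]
  V(2,-2) = exp(-r*dt) * [p_u*8.833078 + p_m*14.289533 + p_d*18.134632] = 14.127522
  V(2,-1) = exp(-r*dt) * [p_u*1.090000 + p_m*8.833078 + p_d*14.289533] = 8.671636
  V(2,+0) = exp(-r*dt) * [p_u*0.000000 + p_m*1.090000 + p_d*8.833078] = 2.366524
  V(2,+1) = exp(-r*dt) * [p_u*0.000000 + p_m*0.000000 + p_d*1.090000] = 0.202894
  V(2,+2) = exp(-r*dt) * [p_u*0.000000 + p_m*0.000000 + p_d*0.000000] = 0.000000
  V(1,-1) = exp(-r*dt) * [p_u*2.366524 + p_m*8.671636 + p_d*14.127522] = 8.719842
  V(1,+0) = exp(-r*dt) * [p_u*0.202894 + p_m*2.366524 + p_d*8.671636] = 3.211858
  V(1,+1) = exp(-r*dt) * [p_u*0.000000 + p_m*0.202894 + p_d*2.366524] = 0.574963
  V(0,+0) = exp(-r*dt) * [p_u*0.574963 + p_m*3.211858 + p_d*8.719842] = 3.835039

Answer: Price = V(0,0) = 3.8350


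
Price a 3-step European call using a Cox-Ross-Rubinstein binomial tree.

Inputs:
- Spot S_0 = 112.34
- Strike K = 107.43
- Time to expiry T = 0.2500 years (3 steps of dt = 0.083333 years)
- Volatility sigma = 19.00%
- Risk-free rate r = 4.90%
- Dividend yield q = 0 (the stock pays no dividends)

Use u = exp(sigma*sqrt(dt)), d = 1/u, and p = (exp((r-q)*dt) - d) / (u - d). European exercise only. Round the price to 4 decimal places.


dt = T/N = 0.083333
u = exp(sigma*sqrt(dt)) = 1.056380; d = 1/u = 0.946629
p = (exp((r-q)*dt) - d) / (u - d) = 0.523573
Discount per step: exp(-r*dt) = 0.995925
Stock lattice S(k, i) with i counting down-moves:
  k=0: S(0,0) = 112.3400
  k=1: S(1,0) = 118.6738; S(1,1) = 106.3443
  k=2: S(2,0) = 125.3646; S(2,1) = 112.3400; S(2,2) = 100.6685
  k=3: S(3,0) = 132.4327; S(3,1) = 118.6738; S(3,2) = 106.3443; S(3,3) = 95.2957
Terminal payoffs V(N, i) = max(S_T - K, 0):
  V(3,0) = 25.002729; V(3,1) = 11.243766; V(3,2) = 0.000000; V(3,3) = 0.000000
Backward induction: V(k, i) = exp(-r*dt) * [p * V(k+1, i) + (1-p) * V(k+1, i+1)].
  V(2,0) = exp(-r*dt) * [p*25.002729 + (1-p)*11.243766] = 18.372409
  V(2,1) = exp(-r*dt) * [p*11.243766 + (1-p)*0.000000] = 5.862939
  V(2,2) = exp(-r*dt) * [p*0.000000 + (1-p)*0.000000] = 0.000000
  V(1,0) = exp(-r*dt) * [p*18.372409 + (1-p)*5.862939] = 12.361974
  V(1,1) = exp(-r*dt) * [p*5.862939 + (1-p)*0.000000] = 3.057166
  V(0,0) = exp(-r*dt) * [p*12.361974 + (1-p)*3.057166] = 7.896599

Answer: Price = V(0,0) = 7.8966


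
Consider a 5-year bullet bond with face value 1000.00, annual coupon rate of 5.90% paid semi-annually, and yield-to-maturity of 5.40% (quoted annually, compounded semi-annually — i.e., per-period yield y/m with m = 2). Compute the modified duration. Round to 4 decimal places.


Coupon per period c = face * coupon_rate / m = 29.500000
Periods per year m = 2; per-period yield y/m = 0.027000
Number of cashflows N = 10
Cashflows (t years, CF_t, discount factor 1/(1+y/m)^(m*t), PV):
  t = 0.5000: CF_t = 29.500000, DF = 0.973710, PV = 28.724440
  t = 1.0000: CF_t = 29.500000, DF = 0.948111, PV = 27.969270
  t = 1.5000: CF_t = 29.500000, DF = 0.923185, PV = 27.233953
  t = 2.0000: CF_t = 29.500000, DF = 0.898914, PV = 26.517968
  t = 2.5000: CF_t = 29.500000, DF = 0.875282, PV = 25.820806
  t = 3.0000: CF_t = 29.500000, DF = 0.852270, PV = 25.141973
  t = 3.5000: CF_t = 29.500000, DF = 0.829864, PV = 24.480986
  t = 4.0000: CF_t = 29.500000, DF = 0.808047, PV = 23.837377
  t = 4.5000: CF_t = 29.500000, DF = 0.786803, PV = 23.210689
  t = 5.0000: CF_t = 1029.500000, DF = 0.766118, PV = 788.718295
Price P = sum_t PV_t = 1021.655757
First compute Macaulay numerator sum_t t * PV_t:
  t * PV_t at t = 0.5000: 14.362220
  t * PV_t at t = 1.0000: 27.969270
  t * PV_t at t = 1.5000: 40.850930
  t * PV_t at t = 2.0000: 53.035936
  t * PV_t at t = 2.5000: 64.552015
  t * PV_t at t = 3.0000: 75.425919
  t * PV_t at t = 3.5000: 85.683452
  t * PV_t at t = 4.0000: 95.349508
  t * PV_t at t = 4.5000: 104.448098
  t * PV_t at t = 5.0000: 3943.591477
Macaulay duration D = 4505.268825 / 1021.655757 = 4.409772
Modified duration = D / (1 + y/m) = 4.409772 / (1 + 0.027000) = 4.293838

Answer: Modified duration = 4.2938


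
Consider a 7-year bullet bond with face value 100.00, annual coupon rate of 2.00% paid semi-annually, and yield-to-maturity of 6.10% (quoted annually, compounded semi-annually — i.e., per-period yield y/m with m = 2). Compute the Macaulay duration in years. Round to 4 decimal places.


Coupon per period c = face * coupon_rate / m = 1.000000
Periods per year m = 2; per-period yield y/m = 0.030500
Number of cashflows N = 14
Cashflows (t years, CF_t, discount factor 1/(1+y/m)^(m*t), PV):
  t = 0.5000: CF_t = 1.000000, DF = 0.970403, PV = 0.970403
  t = 1.0000: CF_t = 1.000000, DF = 0.941681, PV = 0.941681
  t = 1.5000: CF_t = 1.000000, DF = 0.913810, PV = 0.913810
  t = 2.0000: CF_t = 1.000000, DF = 0.886764, PV = 0.886764
  t = 2.5000: CF_t = 1.000000, DF = 0.860518, PV = 0.860518
  t = 3.0000: CF_t = 1.000000, DF = 0.835049, PV = 0.835049
  t = 3.5000: CF_t = 1.000000, DF = 0.810334, PV = 0.810334
  t = 4.0000: CF_t = 1.000000, DF = 0.786350, PV = 0.786350
  t = 4.5000: CF_t = 1.000000, DF = 0.763076, PV = 0.763076
  t = 5.0000: CF_t = 1.000000, DF = 0.740491, PV = 0.740491
  t = 5.5000: CF_t = 1.000000, DF = 0.718575, PV = 0.718575
  t = 6.0000: CF_t = 1.000000, DF = 0.697307, PV = 0.697307
  t = 6.5000: CF_t = 1.000000, DF = 0.676669, PV = 0.676669
  t = 7.0000: CF_t = 101.000000, DF = 0.656641, PV = 66.320750
Price P = sum_t PV_t = 76.921778
Macaulay numerator sum_t t * PV_t:
  t * PV_t at t = 0.5000: 0.485201
  t * PV_t at t = 1.0000: 0.941681
  t * PV_t at t = 1.5000: 1.370715
  t * PV_t at t = 2.0000: 1.773528
  t * PV_t at t = 2.5000: 2.151295
  t * PV_t at t = 3.0000: 2.505147
  t * PV_t at t = 3.5000: 2.836169
  t * PV_t at t = 4.0000: 3.145401
  t * PV_t at t = 4.5000: 3.433844
  t * PV_t at t = 5.0000: 3.702457
  t * PV_t at t = 5.5000: 3.952162
  t * PV_t at t = 6.0000: 4.183842
  t * PV_t at t = 6.5000: 4.398346
  t * PV_t at t = 7.0000: 464.245249
Macaulay duration D = (sum_t t * PV_t) / P = 499.125039 / 76.921778 = 6.488735

Answer: Macaulay duration = 6.4887 years


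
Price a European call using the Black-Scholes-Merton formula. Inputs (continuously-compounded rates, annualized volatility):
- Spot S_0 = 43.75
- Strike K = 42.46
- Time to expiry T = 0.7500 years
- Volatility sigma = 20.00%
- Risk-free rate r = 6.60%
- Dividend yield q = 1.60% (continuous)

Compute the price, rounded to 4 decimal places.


Answer: Price = 4.5107

Derivation:
d1 = (ln(S/K) + (r - q + 0.5*sigma^2) * T) / (sigma * sqrt(T)) = 0.47590496
d2 = d1 - sigma * sqrt(T) = 0.30269988
exp(-rT) = 0.95170516; exp(-qT) = 0.98807171
C = S_0 * exp(-qT) * N(d1) - K * exp(-rT) * N(d2)
N(d1) = 0.68292895; N(d2) = 0.61894070
C = 43.7500 * 0.98807171 * 0.68292895 - 42.4600 * 0.95170516 * 0.61894070 = 4.5107


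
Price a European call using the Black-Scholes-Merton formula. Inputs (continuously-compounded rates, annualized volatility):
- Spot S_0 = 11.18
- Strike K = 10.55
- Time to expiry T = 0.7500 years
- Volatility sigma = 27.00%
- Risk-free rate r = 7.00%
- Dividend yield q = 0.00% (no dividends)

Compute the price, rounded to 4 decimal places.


Answer: Price = 1.6784

Derivation:
d1 = (ln(S/K) + (r - q + 0.5*sigma^2) * T) / (sigma * sqrt(T)) = 0.58948792
d2 = d1 - sigma * sqrt(T) = 0.35566106
exp(-rT) = 0.94885432; exp(-qT) = 1.00000000
C = S_0 * exp(-qT) * N(d1) - K * exp(-rT) * N(d2)
N(d1) = 0.72223299; N(d2) = 0.63895279
C = 11.1800 * 1.00000000 * 0.72223299 - 10.5500 * 0.94885432 * 0.63895279 = 1.6784


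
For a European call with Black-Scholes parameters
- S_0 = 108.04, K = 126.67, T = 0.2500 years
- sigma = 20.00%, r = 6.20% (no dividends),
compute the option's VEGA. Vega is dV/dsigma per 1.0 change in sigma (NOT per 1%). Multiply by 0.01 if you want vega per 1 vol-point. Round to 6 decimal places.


Answer: Vega = 8.249421

Derivation:
d1 = -1.3858375057; d2 = -1.4858375057
phi(d1) = 0.1527104966; exp(-qT) = 1.0000000000; exp(-rT) = 0.9846195068
Vega = S * exp(-qT) * phi(d1) * sqrt(T) = 108.0400 * 1.0000000000 * 0.1527104966 * 0.5000000000 = 8.249421


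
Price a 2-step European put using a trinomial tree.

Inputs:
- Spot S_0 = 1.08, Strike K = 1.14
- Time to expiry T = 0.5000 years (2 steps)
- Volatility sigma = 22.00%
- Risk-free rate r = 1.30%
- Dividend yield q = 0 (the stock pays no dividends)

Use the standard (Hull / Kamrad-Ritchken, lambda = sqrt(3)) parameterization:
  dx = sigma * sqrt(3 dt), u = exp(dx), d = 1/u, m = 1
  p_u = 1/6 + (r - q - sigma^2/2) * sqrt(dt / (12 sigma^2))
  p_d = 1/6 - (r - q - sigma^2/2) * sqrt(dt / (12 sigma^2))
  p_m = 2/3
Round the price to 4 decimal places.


Answer: Price = V(0,0) = 0.0989

Derivation:
dt = T/N = 0.250000; dx = sigma*sqrt(3*dt) = 0.190526
u = exp(dx) = 1.209885; d = 1/u = 0.826525
p_u = 0.159319, p_m = 0.666667, p_d = 0.174015
Discount per step: exp(-r*dt) = 0.996755
Stock lattice S(k, j) with j the centered position index:
  k=0: S(0,+0) = 1.0800
  k=1: S(1,-1) = 0.8926; S(1,+0) = 1.0800; S(1,+1) = 1.3067
  k=2: S(2,-2) = 0.7378; S(2,-1) = 0.8926; S(2,+0) = 1.0800; S(2,+1) = 1.3067; S(2,+2) = 1.5809
Terminal payoffs V(N, j) = max(K - S_T, 0):
  V(2,-2) = 0.402206; V(2,-1) = 0.247353; V(2,+0) = 0.060000; V(2,+1) = 0.000000; V(2,+2) = 0.000000
Backward induction: V(k, j) = exp(-r*dt) * [p_u * V(k+1, j+1) + p_m * V(k+1, j) + p_d * V(k+1, j-1)]
  V(1,-1) = exp(-r*dt) * [p_u*0.060000 + p_m*0.247353 + p_d*0.402206] = 0.243658
  V(1,+0) = exp(-r*dt) * [p_u*0.000000 + p_m*0.060000 + p_d*0.247353] = 0.082774
  V(1,+1) = exp(-r*dt) * [p_u*0.000000 + p_m*0.000000 + p_d*0.060000] = 0.010407
  V(0,+0) = exp(-r*dt) * [p_u*0.010407 + p_m*0.082774 + p_d*0.243658] = 0.098919


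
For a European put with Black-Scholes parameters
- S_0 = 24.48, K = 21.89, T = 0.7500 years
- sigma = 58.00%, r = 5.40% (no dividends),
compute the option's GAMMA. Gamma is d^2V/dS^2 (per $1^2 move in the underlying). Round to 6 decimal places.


Answer: Gamma = 0.027822

Derivation:
d1 = 0.5544086512; d2 = 0.0521139170
phi(d1) = 0.3421099818; exp(-qT) = 1.0000000000; exp(-rT) = 0.9603091645
Gamma = exp(-qT) * phi(d1) / (S * sigma * sqrt(T)) = 1.0000000000 * 0.3421099818 / (24.4800 * 0.5800 * 0.8660254038) = 0.027822


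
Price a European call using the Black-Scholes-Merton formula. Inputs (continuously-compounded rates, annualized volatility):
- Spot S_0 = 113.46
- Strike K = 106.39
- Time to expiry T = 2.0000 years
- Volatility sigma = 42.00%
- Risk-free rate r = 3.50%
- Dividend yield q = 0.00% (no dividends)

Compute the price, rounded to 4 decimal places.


d1 = (ln(S/K) + (r - q + 0.5*sigma^2) * T) / (sigma * sqrt(T)) = 0.52315592
d2 = d1 - sigma * sqrt(T) = -0.07081377
exp(-rT) = 0.93239382; exp(-qT) = 1.00000000
C = S_0 * exp(-qT) * N(d1) - K * exp(-rT) * N(d2)
N(d1) = 0.69956712; N(d2) = 0.47177298
C = 113.4600 * 1.00000000 * 0.69956712 - 106.3900 * 0.93239382 * 0.47177298 = 32.5742

Answer: Price = 32.5742


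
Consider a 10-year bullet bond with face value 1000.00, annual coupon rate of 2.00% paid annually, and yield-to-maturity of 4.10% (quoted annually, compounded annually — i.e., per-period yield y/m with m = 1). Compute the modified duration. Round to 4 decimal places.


Coupon per period c = face * coupon_rate / m = 20.000000
Periods per year m = 1; per-period yield y/m = 0.041000
Number of cashflows N = 10
Cashflows (t years, CF_t, discount factor 1/(1+y/m)^(m*t), PV):
  t = 1.0000: CF_t = 20.000000, DF = 0.960615, PV = 19.212296
  t = 2.0000: CF_t = 20.000000, DF = 0.922781, PV = 18.455616
  t = 3.0000: CF_t = 20.000000, DF = 0.886437, PV = 17.728737
  t = 4.0000: CF_t = 20.000000, DF = 0.851524, PV = 17.030487
  t = 5.0000: CF_t = 20.000000, DF = 0.817987, PV = 16.359738
  t = 6.0000: CF_t = 20.000000, DF = 0.785770, PV = 15.715406
  t = 7.0000: CF_t = 20.000000, DF = 0.754823, PV = 15.096452
  t = 8.0000: CF_t = 20.000000, DF = 0.725094, PV = 14.501875
  t = 9.0000: CF_t = 20.000000, DF = 0.696536, PV = 13.930716
  t = 10.0000: CF_t = 1020.000000, DF = 0.669103, PV = 682.484632
Price P = sum_t PV_t = 830.515956
First compute Macaulay numerator sum_t t * PV_t:
  t * PV_t at t = 1.0000: 19.212296
  t * PV_t at t = 2.0000: 36.911231
  t * PV_t at t = 3.0000: 53.186212
  t * PV_t at t = 4.0000: 68.121950
  t * PV_t at t = 5.0000: 81.798691
  t * PV_t at t = 6.0000: 94.292439
  t * PV_t at t = 7.0000: 105.675164
  t * PV_t at t = 8.0000: 116.015001
  t * PV_t at t = 9.0000: 125.376442
  t * PV_t at t = 10.0000: 6824.846322
Macaulay duration D = 7525.435747 / 830.515956 = 9.061157
Modified duration = D / (1 + y/m) = 9.061157 / (1 + 0.041000) = 8.704282

Answer: Modified duration = 8.7043
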